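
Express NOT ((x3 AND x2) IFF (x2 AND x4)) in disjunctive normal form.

(x3 AND x2 AND NOT x4) OR (x2 AND x4 AND NOT x3)

NOT ((x3 AND x2) IFF (x2 AND x4))
= NOT (((x3 AND x2) IMPLIES (x2 AND x4)) AND ((x2 AND x4) IMPLIES (x3 AND x2)))   (eliminate IFF)
= NOT ((NOT (x3 AND x2) OR (x2 AND x4)) AND ((x2 AND x4) IMPLIES (x3 AND x2)))   (eliminate IMPLIES)
= NOT ((NOT (x3 AND x2) OR (x2 AND x4)) AND (NOT (x2 AND x4) OR (x3 AND x2)))   (eliminate IMPLIES)
= NOT (NOT (x3 AND x2) OR (x2 AND x4)) OR NOT (NOT (x2 AND x4) OR (x3 AND x2))   (De Morgan)
= (NOT NOT (x3 AND x2) AND NOT (x2 AND x4)) OR NOT (NOT (x2 AND x4) OR (x3 AND x2))   (De Morgan)
= (x3 AND x2 AND NOT (x2 AND x4)) OR NOT (NOT (x2 AND x4) OR (x3 AND x2))   (double negation)
= (x3 AND x2 AND (NOT x2 OR NOT x4)) OR NOT (NOT (x2 AND x4) OR (x3 AND x2))   (De Morgan)
= (x3 AND x2 AND (NOT x2 OR NOT x4)) OR (NOT NOT (x2 AND x4) AND NOT (x3 AND x2))   (De Morgan)
= (x3 AND x2 AND (NOT x2 OR NOT x4)) OR (x2 AND x4 AND NOT (x3 AND x2))   (double negation)
= (x3 AND x2 AND (NOT x2 OR NOT x4)) OR (x2 AND x4 AND (NOT x3 OR NOT x2))   (De Morgan)
= (x3 AND x2 AND NOT x2) OR (x3 AND x2 AND NOT x4) OR (x2 AND x4 AND NOT x3) OR (x2 AND x4 AND NOT x2)   (distribute AND over OR)
= (x3 AND x2 AND NOT x4) OR (x2 AND x4 AND NOT x3)   (simplify)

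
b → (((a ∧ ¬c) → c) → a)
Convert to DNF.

b → (((a ∧ ¬c) → c) → a)
≡ ¬b ∨ (((a ∧ ¬c) → c) → a)
≡ ¬b ∨ ¬((a ∧ ¬c) → c) ∨ a
≡ ¬b ∨ ¬(¬(a ∧ ¬c) ∨ c) ∨ a
≡ ¬b ∨ (¬¬(a ∧ ¬c) ∧ ¬c) ∨ a
≡ ¬b ∨ (a ∧ ¬c ∧ ¬c) ∨ a
≡ ¬b ∨ a

¬b ∨ a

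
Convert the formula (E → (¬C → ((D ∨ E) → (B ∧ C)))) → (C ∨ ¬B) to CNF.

E ∨ C ∨ ¬B

(E → (¬C → ((D ∨ E) → (B ∧ C)))) → (C ∨ ¬B)
= ¬(E → (¬C → ((D ∨ E) → (B ∧ C)))) ∨ C ∨ ¬B   [eliminate →]
= ¬(¬E ∨ (¬C → ((D ∨ E) → (B ∧ C)))) ∨ C ∨ ¬B   [eliminate →]
= ¬(¬E ∨ ¬¬C ∨ ((D ∨ E) → (B ∧ C))) ∨ C ∨ ¬B   [eliminate →]
= ¬(¬E ∨ ¬¬C ∨ ¬(D ∨ E) ∨ (B ∧ C)) ∨ C ∨ ¬B   [eliminate →]
= (¬¬E ∧ ¬¬¬C ∧ ¬¬(D ∨ E) ∧ ¬(B ∧ C)) ∨ C ∨ ¬B   [De Morgan]
= (E ∧ ¬¬¬C ∧ ¬¬(D ∨ E) ∧ ¬(B ∧ C)) ∨ C ∨ ¬B   [double negation]
= (E ∧ ¬C ∧ ¬¬(D ∨ E) ∧ ¬(B ∧ C)) ∨ C ∨ ¬B   [double negation]
= (E ∧ ¬C ∧ (D ∨ E) ∧ ¬(B ∧ C)) ∨ C ∨ ¬B   [double negation]
= (E ∧ ¬C ∧ (D ∨ E) ∧ (¬B ∨ ¬C)) ∨ C ∨ ¬B   [De Morgan]
= (E ∨ C ∨ ¬B) ∧ (¬C ∨ C ∨ ¬B) ∧ (D ∨ E ∨ C ∨ ¬B) ∧ (¬B ∨ ¬C ∨ C ∨ ¬B)   [distribute ∨ over ∧]
= E ∨ C ∨ ¬B   [simplify]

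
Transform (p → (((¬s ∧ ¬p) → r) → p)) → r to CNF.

(p ∨ r) ∧ (¬p ∨ r)

(p → (((¬s ∧ ¬p) → r) → p)) → r
⇔ ¬(p → (((¬s ∧ ¬p) → r) → p)) ∨ r   — eliminate →
⇔ ¬(¬p ∨ (((¬s ∧ ¬p) → r) → p)) ∨ r   — eliminate →
⇔ ¬(¬p ∨ ¬((¬s ∧ ¬p) → r) ∨ p) ∨ r   — eliminate →
⇔ ¬(¬p ∨ ¬(¬(¬s ∧ ¬p) ∨ r) ∨ p) ∨ r   — eliminate →
⇔ (¬¬p ∧ ¬¬(¬(¬s ∧ ¬p) ∨ r) ∧ ¬p) ∨ r   — De Morgan
⇔ (p ∧ ¬¬(¬(¬s ∧ ¬p) ∨ r) ∧ ¬p) ∨ r   — double negation
⇔ (p ∧ (¬(¬s ∧ ¬p) ∨ r) ∧ ¬p) ∨ r   — double negation
⇔ (p ∧ (¬¬s ∨ ¬¬p ∨ r) ∧ ¬p) ∨ r   — De Morgan
⇔ (p ∧ (s ∨ ¬¬p ∨ r) ∧ ¬p) ∨ r   — double negation
⇔ (p ∧ (s ∨ p ∨ r) ∧ ¬p) ∨ r   — double negation
⇔ (p ∨ r) ∧ (s ∨ p ∨ r ∨ r) ∧ (¬p ∨ r)   — distribute ∨ over ∧
⇔ (p ∨ r) ∧ (¬p ∨ r)   — simplify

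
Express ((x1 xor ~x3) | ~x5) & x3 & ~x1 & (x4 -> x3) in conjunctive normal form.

((x1 xor ~x3) | ~x5) & x3 & ~x1 & (x4 -> x3)
= (((x1 | ~x3) & ~(x1 & ~x3)) | ~x5) & x3 & ~x1 & (x4 -> x3)   — expand xor
= (((x1 | ~x3) & ~(x1 & ~x3)) | ~x5) & x3 & ~x1 & (~x4 | x3)   — eliminate ->
= (((x1 | ~x3) & (~x1 | ~~x3)) | ~x5) & x3 & ~x1 & (~x4 | x3)   — De Morgan
= (((x1 | ~x3) & (~x1 | x3)) | ~x5) & x3 & ~x1 & (~x4 | x3)   — double negation
= (x1 | ~x3 | ~x5) & (~x1 | x3 | ~x5) & x3 & ~x1 & (~x4 | x3)   — distribute | over &
= (x1 | ~x3 | ~x5) & x3 & ~x1   — simplify

(x1 | ~x3 | ~x5) & x3 & ~x1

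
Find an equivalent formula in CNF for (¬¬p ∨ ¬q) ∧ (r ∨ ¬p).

(¬¬p ∨ ¬q) ∧ (r ∨ ¬p)
= (p ∨ ¬q) ∧ (r ∨ ¬p)   — double negation

(p ∨ ¬q) ∧ (r ∨ ¬p)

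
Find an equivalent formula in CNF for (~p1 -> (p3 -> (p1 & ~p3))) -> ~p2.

(~p1 -> (p3 -> (p1 & ~p3))) -> ~p2
≡ ~(~p1 -> (p3 -> (p1 & ~p3))) | ~p2   — eliminate ->
≡ ~(~~p1 | (p3 -> (p1 & ~p3))) | ~p2   — eliminate ->
≡ ~(~~p1 | ~p3 | (p1 & ~p3)) | ~p2   — eliminate ->
≡ (~~~p1 & ~~p3 & ~(p1 & ~p3)) | ~p2   — De Morgan
≡ (~p1 & ~~p3 & ~(p1 & ~p3)) | ~p2   — double negation
≡ (~p1 & p3 & ~(p1 & ~p3)) | ~p2   — double negation
≡ (~p1 & p3 & (~p1 | ~~p3)) | ~p2   — De Morgan
≡ (~p1 & p3 & (~p1 | p3)) | ~p2   — double negation
≡ (~p1 | ~p2) & (p3 | ~p2) & (~p1 | p3 | ~p2)   — distribute | over &
≡ (~p1 | ~p2) & (p3 | ~p2)   — simplify

(~p1 | ~p2) & (p3 | ~p2)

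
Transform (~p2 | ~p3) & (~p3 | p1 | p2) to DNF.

(~p2 & p1) | ~p3

(~p2 | ~p3) & (~p3 | p1 | p2)
= (~p2 & ~p3) | (~p2 & p1) | (~p2 & p2) | (~p3 & ~p3) | (~p3 & p1) | (~p3 & p2)   [distribute & over |]
= (~p2 & p1) | ~p3   [simplify]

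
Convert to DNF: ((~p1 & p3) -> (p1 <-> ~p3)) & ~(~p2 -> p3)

((~p1 & p3) -> (p1 <-> ~p3)) & ~(~p2 -> p3)
= (~(~p1 & p3) | (p1 <-> ~p3)) & ~(~p2 -> p3)   [eliminate ->]
= (~(~p1 & p3) | ((p1 -> ~p3) & (~p3 -> p1))) & ~(~p2 -> p3)   [eliminate <->]
= (~(~p1 & p3) | ((~p1 | ~p3) & (~p3 -> p1))) & ~(~p2 -> p3)   [eliminate ->]
= (~(~p1 & p3) | ((~p1 | ~p3) & (~~p3 | p1))) & ~(~p2 -> p3)   [eliminate ->]
= (~(~p1 & p3) | ((~p1 | ~p3) & (~~p3 | p1))) & ~(~~p2 | p3)   [eliminate ->]
= (~~p1 | ~p3 | ((~p1 | ~p3) & (~~p3 | p1))) & ~(~~p2 | p3)   [De Morgan]
= (p1 | ~p3 | ((~p1 | ~p3) & (~~p3 | p1))) & ~(~~p2 | p3)   [double negation]
= (p1 | ~p3 | ((~p1 | ~p3) & (p3 | p1))) & ~(~~p2 | p3)   [double negation]
= (p1 | ~p3 | ((~p1 | ~p3) & (p3 | p1))) & ~~~p2 & ~p3   [De Morgan]
= (p1 | ~p3 | ((~p1 | ~p3) & (p3 | p1))) & ~p2 & ~p3   [double negation]
= (p1 & ~p2 & ~p3) | (~p3 & ~p2 & ~p3) | (~p1 & p3 & ~p2 & ~p3) | (~p1 & p1 & ~p2 & ~p3) | (~p3 & p3 & ~p2 & ~p3) | (~p3 & p1 & ~p2 & ~p3)   [distribute & over |]
= ~p3 & ~p2   [simplify]

~p3 & ~p2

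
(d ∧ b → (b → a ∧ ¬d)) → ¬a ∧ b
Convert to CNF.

(d ∧ b → (b → a ∧ ¬d)) → ¬a ∧ b
⇔ ¬(d ∧ b → (b → a ∧ ¬d)) ∨ ¬a ∧ b
⇔ ¬(¬(d ∧ b) ∨ (b → a ∧ ¬d)) ∨ ¬a ∧ b
⇔ ¬(¬(d ∧ b) ∨ ¬b ∨ a ∧ ¬d) ∨ ¬a ∧ b
⇔ ¬¬(d ∧ b) ∧ ¬¬b ∧ ¬(a ∧ ¬d) ∨ ¬a ∧ b
⇔ d ∧ b ∧ ¬¬b ∧ ¬(a ∧ ¬d) ∨ ¬a ∧ b
⇔ d ∧ b ∧ b ∧ ¬(a ∧ ¬d) ∨ ¬a ∧ b
⇔ d ∧ b ∧ b ∧ (¬a ∨ ¬¬d) ∨ ¬a ∧ b
⇔ d ∧ b ∧ b ∧ (¬a ∨ d) ∨ ¬a ∧ b
⇔ (d ∨ ¬a) ∧ (d ∨ b) ∧ (b ∨ ¬a) ∧ (b ∨ b) ∧ (b ∨ ¬a) ∧ (b ∨ b) ∧ (¬a ∨ d ∨ ¬a) ∧ (¬a ∨ d ∨ b)
⇔ (d ∨ ¬a) ∧ b

(d ∨ ¬a) ∧ b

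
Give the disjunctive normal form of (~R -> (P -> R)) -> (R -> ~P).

~R | ~P

(~R -> (P -> R)) -> (R -> ~P)
⇔ ~(~R -> (P -> R)) | (R -> ~P)
⇔ ~(~~R | (P -> R)) | (R -> ~P)
⇔ ~(~~R | ~P | R) | (R -> ~P)
⇔ ~(~~R | ~P | R) | ~R | ~P
⇔ (~~~R & ~~P & ~R) | ~R | ~P
⇔ (~R & ~~P & ~R) | ~R | ~P
⇔ (~R & P & ~R) | ~R | ~P
⇔ ~R | ~P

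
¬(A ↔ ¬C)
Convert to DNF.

A ∧ C ∨ ¬C ∧ ¬A

¬(A ↔ ¬C)
≡ ¬((A → ¬C) ∧ (¬C → A))   (eliminate ↔)
≡ ¬((¬A ∨ ¬C) ∧ (¬C → A))   (eliminate →)
≡ ¬((¬A ∨ ¬C) ∧ (¬¬C ∨ A))   (eliminate →)
≡ ¬(¬A ∨ ¬C) ∨ ¬(¬¬C ∨ A)   (De Morgan)
≡ ¬¬A ∧ ¬¬C ∨ ¬(¬¬C ∨ A)   (De Morgan)
≡ A ∧ ¬¬C ∨ ¬(¬¬C ∨ A)   (double negation)
≡ A ∧ C ∨ ¬(¬¬C ∨ A)   (double negation)
≡ A ∧ C ∨ ¬¬¬C ∧ ¬A   (De Morgan)
≡ A ∧ C ∨ ¬C ∧ ¬A   (double negation)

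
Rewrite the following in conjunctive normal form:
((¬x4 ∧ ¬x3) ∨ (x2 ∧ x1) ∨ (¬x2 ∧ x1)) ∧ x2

((¬x4 ∧ ¬x3) ∨ (x2 ∧ x1) ∨ (¬x2 ∧ x1)) ∧ x2
≡ (¬x4 ∨ x2 ∨ ¬x2) ∧ (¬x4 ∨ x2 ∨ x1) ∧ (¬x4 ∨ x1 ∨ ¬x2) ∧ (¬x4 ∨ x1 ∨ x1) ∧ (¬x3 ∨ x2 ∨ ¬x2) ∧ (¬x3 ∨ x2 ∨ x1) ∧ (¬x3 ∨ x1 ∨ ¬x2) ∧ (¬x3 ∨ x1 ∨ x1) ∧ x2   [distribute ∨ over ∧]
≡ (¬x4 ∨ x1) ∧ (¬x3 ∨ x1) ∧ x2   [simplify]

(¬x4 ∨ x1) ∧ (¬x3 ∨ x1) ∧ x2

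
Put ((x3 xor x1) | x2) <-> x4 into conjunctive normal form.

((x3 xor x1) | x2) <-> x4
= (((x3 xor x1) | x2) -> x4) & (x4 -> ((x3 xor x1) | x2))
= (~((x3 xor x1) | x2) | x4) & (x4 -> ((x3 xor x1) | x2))
= (~(((x3 | x1) & ~(x3 & x1)) | x2) | x4) & (x4 -> ((x3 xor x1) | x2))
= (~(((x3 | x1) & ~(x3 & x1)) | x2) | x4) & (~x4 | (x3 xor x1) | x2)
= (~(((x3 | x1) & ~(x3 & x1)) | x2) | x4) & (~x4 | ((x3 | x1) & ~(x3 & x1)) | x2)
= ((~((x3 | x1) & ~(x3 & x1)) & ~x2) | x4) & (~x4 | ((x3 | x1) & ~(x3 & x1)) | x2)
= (((~(x3 | x1) | ~~(x3 & x1)) & ~x2) | x4) & (~x4 | ((x3 | x1) & ~(x3 & x1)) | x2)
= ((((~x3 & ~x1) | ~~(x3 & x1)) & ~x2) | x4) & (~x4 | ((x3 | x1) & ~(x3 & x1)) | x2)
= ((((~x3 & ~x1) | (x3 & x1)) & ~x2) | x4) & (~x4 | ((x3 | x1) & ~(x3 & x1)) | x2)
= ((((~x3 & ~x1) | (x3 & x1)) & ~x2) | x4) & (~x4 | ((x3 | x1) & (~x3 | ~x1)) | x2)
= (~x3 | x3 | x4) & (~x3 | x1 | x4) & (~x1 | x3 | x4) & (~x1 | x1 | x4) & (~x2 | x4) & (~x4 | x3 | x1 | x2) & (~x4 | ~x3 | ~x1 | x2)
= (~x3 | x1 | x4) & (~x1 | x3 | x4) & (~x2 | x4) & (~x4 | x3 | x1 | x2) & (~x4 | ~x3 | ~x1 | x2)

(~x3 | x1 | x4) & (~x1 | x3 | x4) & (~x2 | x4) & (~x4 | x3 | x1 | x2) & (~x4 | ~x3 | ~x1 | x2)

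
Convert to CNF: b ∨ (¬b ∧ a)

b ∨ a

b ∨ (¬b ∧ a)
⇔ (b ∨ ¬b) ∧ (b ∨ a)   [distribute ∨ over ∧]
⇔ b ∨ a   [simplify]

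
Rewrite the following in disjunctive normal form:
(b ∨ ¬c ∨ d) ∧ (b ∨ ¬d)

b ∨ (¬c ∧ ¬d)

(b ∨ ¬c ∨ d) ∧ (b ∨ ¬d)
⇔ (b ∧ b) ∨ (b ∧ ¬d) ∨ (¬c ∧ b) ∨ (¬c ∧ ¬d) ∨ (d ∧ b) ∨ (d ∧ ¬d)   [distribute ∧ over ∨]
⇔ b ∨ (¬c ∧ ¬d)   [simplify]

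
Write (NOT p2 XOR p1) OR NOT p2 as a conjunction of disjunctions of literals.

NOT p2 OR p1

(NOT p2 XOR p1) OR NOT p2
≡ ((NOT p2 OR p1) AND NOT (NOT p2 AND p1)) OR NOT p2   [expand XOR]
≡ ((NOT p2 OR p1) AND (NOT NOT p2 OR NOT p1)) OR NOT p2   [De Morgan]
≡ ((NOT p2 OR p1) AND (p2 OR NOT p1)) OR NOT p2   [double negation]
≡ (NOT p2 OR p1 OR NOT p2) AND (p2 OR NOT p1 OR NOT p2)   [distribute OR over AND]
≡ NOT p2 OR p1   [simplify]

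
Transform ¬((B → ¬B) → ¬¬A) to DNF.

¬((B → ¬B) → ¬¬A)
⇔ ¬(¬(B → ¬B) ∨ ¬¬A)   [eliminate →]
⇔ ¬(¬(¬B ∨ ¬B) ∨ ¬¬A)   [eliminate →]
⇔ ¬¬(¬B ∨ ¬B) ∧ ¬¬¬A   [De Morgan]
⇔ (¬B ∨ ¬B) ∧ ¬¬¬A   [double negation]
⇔ (¬B ∨ ¬B) ∧ ¬A   [double negation]
⇔ (¬B ∧ ¬A) ∨ (¬B ∧ ¬A)   [distribute ∧ over ∨]
⇔ ¬B ∧ ¬A   [simplify]

¬B ∧ ¬A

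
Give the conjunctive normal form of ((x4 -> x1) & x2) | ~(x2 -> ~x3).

((x4 -> x1) & x2) | ~(x2 -> ~x3)
≡ ((~x4 | x1) & x2) | ~(x2 -> ~x3)   [eliminate ->]
≡ ((~x4 | x1) & x2) | ~(~x2 | ~x3)   [eliminate ->]
≡ ((~x4 | x1) & x2) | (~~x2 & ~~x3)   [De Morgan]
≡ ((~x4 | x1) & x2) | (x2 & ~~x3)   [double negation]
≡ ((~x4 | x1) & x2) | (x2 & x3)   [double negation]
≡ (~x4 | x1 | x2) & (~x4 | x1 | x3) & (x2 | x2) & (x2 | x3)   [distribute | over &]
≡ (~x4 | x1 | x3) & x2   [simplify]

(~x4 | x1 | x3) & x2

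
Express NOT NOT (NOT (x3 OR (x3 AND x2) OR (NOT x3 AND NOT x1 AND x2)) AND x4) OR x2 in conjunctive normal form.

(NOT x3 OR x2) AND (x4 OR x2)

NOT NOT (NOT (x3 OR (x3 AND x2) OR (NOT x3 AND NOT x1 AND x2)) AND x4) OR x2
= (NOT (x3 OR (x3 AND x2) OR (NOT x3 AND NOT x1 AND x2)) AND x4) OR x2   [double negation]
= (NOT x3 AND NOT (x3 AND x2) AND NOT (NOT x3 AND NOT x1 AND x2) AND x4) OR x2   [De Morgan]
= (NOT x3 AND (NOT x3 OR NOT x2) AND NOT (NOT x3 AND NOT x1 AND x2) AND x4) OR x2   [De Morgan]
= (NOT x3 AND (NOT x3 OR NOT x2) AND (NOT NOT x3 OR NOT NOT x1 OR NOT x2) AND x4) OR x2   [De Morgan]
= (NOT x3 AND (NOT x3 OR NOT x2) AND (x3 OR NOT NOT x1 OR NOT x2) AND x4) OR x2   [double negation]
= (NOT x3 AND (NOT x3 OR NOT x2) AND (x3 OR x1 OR NOT x2) AND x4) OR x2   [double negation]
= (NOT x3 OR x2) AND (NOT x3 OR NOT x2 OR x2) AND (x3 OR x1 OR NOT x2 OR x2) AND (x4 OR x2)   [distribute OR over AND]
= (NOT x3 OR x2) AND (x4 OR x2)   [simplify]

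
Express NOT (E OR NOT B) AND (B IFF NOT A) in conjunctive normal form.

NOT E AND B AND (NOT B OR NOT A)

NOT (E OR NOT B) AND (B IFF NOT A)
≡ NOT (E OR NOT B) AND (B IMPLIES NOT A) AND (NOT A IMPLIES B)   [eliminate IFF]
≡ NOT (E OR NOT B) AND (NOT B OR NOT A) AND (NOT A IMPLIES B)   [eliminate IMPLIES]
≡ NOT (E OR NOT B) AND (NOT B OR NOT A) AND (NOT NOT A OR B)   [eliminate IMPLIES]
≡ NOT E AND NOT NOT B AND (NOT B OR NOT A) AND (NOT NOT A OR B)   [De Morgan]
≡ NOT E AND B AND (NOT B OR NOT A) AND (NOT NOT A OR B)   [double negation]
≡ NOT E AND B AND (NOT B OR NOT A) AND (A OR B)   [double negation]
≡ NOT E AND B AND (NOT B OR NOT A)   [simplify]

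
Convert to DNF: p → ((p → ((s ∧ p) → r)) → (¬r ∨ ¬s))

p → ((p → ((s ∧ p) → r)) → (¬r ∨ ¬s))
⇔ ¬p ∨ ((p → ((s ∧ p) → r)) → (¬r ∨ ¬s))   (eliminate →)
⇔ ¬p ∨ ¬(p → ((s ∧ p) → r)) ∨ ¬r ∨ ¬s   (eliminate →)
⇔ ¬p ∨ ¬(¬p ∨ ((s ∧ p) → r)) ∨ ¬r ∨ ¬s   (eliminate →)
⇔ ¬p ∨ ¬(¬p ∨ ¬(s ∧ p) ∨ r) ∨ ¬r ∨ ¬s   (eliminate →)
⇔ ¬p ∨ (¬¬p ∧ ¬¬(s ∧ p) ∧ ¬r) ∨ ¬r ∨ ¬s   (De Morgan)
⇔ ¬p ∨ (p ∧ ¬¬(s ∧ p) ∧ ¬r) ∨ ¬r ∨ ¬s   (double negation)
⇔ ¬p ∨ (p ∧ s ∧ p ∧ ¬r) ∨ ¬r ∨ ¬s   (double negation)
⇔ ¬p ∨ ¬r ∨ ¬s   (simplify)

¬p ∨ ¬r ∨ ¬s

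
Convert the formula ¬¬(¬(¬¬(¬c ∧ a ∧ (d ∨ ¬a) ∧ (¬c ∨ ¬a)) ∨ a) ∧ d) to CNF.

¬¬(¬(¬¬(¬c ∧ a ∧ (d ∨ ¬a) ∧ (¬c ∨ ¬a)) ∨ a) ∧ d)
≡ ¬(¬¬(¬c ∧ a ∧ (d ∨ ¬a) ∧ (¬c ∨ ¬a)) ∨ a) ∧ d   — double negation
≡ ¬¬¬(¬c ∧ a ∧ (d ∨ ¬a) ∧ (¬c ∨ ¬a)) ∧ ¬a ∧ d   — De Morgan
≡ ¬(¬c ∧ a ∧ (d ∨ ¬a) ∧ (¬c ∨ ¬a)) ∧ ¬a ∧ d   — double negation
≡ (¬¬c ∨ ¬a ∨ ¬(d ∨ ¬a) ∨ ¬(¬c ∨ ¬a)) ∧ ¬a ∧ d   — De Morgan
≡ (c ∨ ¬a ∨ ¬(d ∨ ¬a) ∨ ¬(¬c ∨ ¬a)) ∧ ¬a ∧ d   — double negation
≡ (c ∨ ¬a ∨ (¬d ∧ ¬¬a) ∨ ¬(¬c ∨ ¬a)) ∧ ¬a ∧ d   — De Morgan
≡ (c ∨ ¬a ∨ (¬d ∧ a) ∨ ¬(¬c ∨ ¬a)) ∧ ¬a ∧ d   — double negation
≡ (c ∨ ¬a ∨ (¬d ∧ a) ∨ (¬¬c ∧ ¬¬a)) ∧ ¬a ∧ d   — De Morgan
≡ (c ∨ ¬a ∨ (¬d ∧ a) ∨ (c ∧ ¬¬a)) ∧ ¬a ∧ d   — double negation
≡ (c ∨ ¬a ∨ (¬d ∧ a) ∨ (c ∧ a)) ∧ ¬a ∧ d   — double negation
≡ (c ∨ ¬a ∨ ¬d ∨ c) ∧ (c ∨ ¬a ∨ ¬d ∨ a) ∧ (c ∨ ¬a ∨ a ∨ c) ∧ (c ∨ ¬a ∨ a ∨ a) ∧ ¬a ∧ d   — distribute ∨ over ∧
≡ ¬a ∧ d   — simplify

¬a ∧ d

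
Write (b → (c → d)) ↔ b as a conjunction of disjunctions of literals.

(b → (c → d)) ↔ b
≡ ((b → (c → d)) → b) ∧ (b → (b → (c → d)))   — eliminate ↔
≡ (¬(b → (c → d)) ∨ b) ∧ (b → (b → (c → d)))   — eliminate →
≡ (¬(¬b ∨ (c → d)) ∨ b) ∧ (b → (b → (c → d)))   — eliminate →
≡ (¬(¬b ∨ ¬c ∨ d) ∨ b) ∧ (b → (b → (c → d)))   — eliminate →
≡ (¬(¬b ∨ ¬c ∨ d) ∨ b) ∧ (¬b ∨ (b → (c → d)))   — eliminate →
≡ (¬(¬b ∨ ¬c ∨ d) ∨ b) ∧ (¬b ∨ ¬b ∨ (c → d))   — eliminate →
≡ (¬(¬b ∨ ¬c ∨ d) ∨ b) ∧ (¬b ∨ ¬b ∨ ¬c ∨ d)   — eliminate →
≡ ((¬¬b ∧ ¬¬c ∧ ¬d) ∨ b) ∧ (¬b ∨ ¬b ∨ ¬c ∨ d)   — De Morgan
≡ ((b ∧ ¬¬c ∧ ¬d) ∨ b) ∧ (¬b ∨ ¬b ∨ ¬c ∨ d)   — double negation
≡ ((b ∧ c ∧ ¬d) ∨ b) ∧ (¬b ∨ ¬b ∨ ¬c ∨ d)   — double negation
≡ (b ∨ b) ∧ (c ∨ b) ∧ (¬d ∨ b) ∧ (¬b ∨ ¬b ∨ ¬c ∨ d)   — distribute ∨ over ∧
≡ b ∧ (¬b ∨ ¬c ∨ d)   — simplify

b ∧ (¬b ∨ ¬c ∨ d)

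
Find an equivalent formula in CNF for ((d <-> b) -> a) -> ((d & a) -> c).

~a | ~d | c

((d <-> b) -> a) -> ((d & a) -> c)
≡ ~((d <-> b) -> a) | ((d & a) -> c)   — eliminate ->
≡ ~(~(d <-> b) | a) | ((d & a) -> c)   — eliminate ->
≡ ~(~((d -> b) & (b -> d)) | a) | ((d & a) -> c)   — eliminate <->
≡ ~(~((~d | b) & (b -> d)) | a) | ((d & a) -> c)   — eliminate ->
≡ ~(~((~d | b) & (~b | d)) | a) | ((d & a) -> c)   — eliminate ->
≡ ~(~((~d | b) & (~b | d)) | a) | ~(d & a) | c   — eliminate ->
≡ (~~((~d | b) & (~b | d)) & ~a) | ~(d & a) | c   — De Morgan
≡ ((~d | b) & (~b | d) & ~a) | ~(d & a) | c   — double negation
≡ ((~d | b) & (~b | d) & ~a) | ~d | ~a | c   — De Morgan
≡ (~d | b | ~d | ~a | c) & (~b | d | ~d | ~a | c) & (~a | ~d | ~a | c)   — distribute | over &
≡ ~a | ~d | c   — simplify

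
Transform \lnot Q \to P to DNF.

\lnot Q \to P
⇔ \lnot \lnot Q \lor P   (eliminate \to)
⇔ Q \lor P   (double negation)

Q \lor P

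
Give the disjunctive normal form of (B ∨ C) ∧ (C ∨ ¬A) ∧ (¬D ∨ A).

(B ∨ C) ∧ (C ∨ ¬A) ∧ (¬D ∨ A)
≡ B ∧ C ∧ ¬D ∨ B ∧ C ∧ A ∨ B ∧ ¬A ∧ ¬D ∨ B ∧ ¬A ∧ A ∨ C ∧ C ∧ ¬D ∨ C ∧ C ∧ A ∨ C ∧ ¬A ∧ ¬D ∨ C ∧ ¬A ∧ A   [distribute ∧ over ∨]
≡ B ∧ ¬A ∧ ¬D ∨ C ∧ ¬D ∨ C ∧ A   [simplify]

B ∧ ¬A ∧ ¬D ∨ C ∧ ¬D ∨ C ∧ A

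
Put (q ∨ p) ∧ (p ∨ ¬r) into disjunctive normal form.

(q ∨ p) ∧ (p ∨ ¬r)
≡ (q ∧ p) ∨ (q ∧ ¬r) ∨ (p ∧ p) ∨ (p ∧ ¬r)   (distribute ∧ over ∨)
≡ (q ∧ ¬r) ∨ p   (simplify)

(q ∧ ¬r) ∨ p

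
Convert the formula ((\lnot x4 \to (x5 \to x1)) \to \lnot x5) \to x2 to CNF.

(x4 \lor \lnot x5 \lor x1 \lor x2) \land (x5 \lor x2)

((\lnot x4 \to (x5 \to x1)) \to \lnot x5) \to x2
= \lnot ((\lnot x4 \to (x5 \to x1)) \to \lnot x5) \lor x2   — eliminate \to
= \lnot (\lnot (\lnot x4 \to (x5 \to x1)) \lor \lnot x5) \lor x2   — eliminate \to
= \lnot (\lnot (\lnot \lnot x4 \lor (x5 \to x1)) \lor \lnot x5) \lor x2   — eliminate \to
= \lnot (\lnot (\lnot \lnot x4 \lor \lnot x5 \lor x1) \lor \lnot x5) \lor x2   — eliminate \to
= (\lnot \lnot (\lnot \lnot x4 \lor \lnot x5 \lor x1) \land \lnot \lnot x5) \lor x2   — De Morgan
= ((\lnot \lnot x4 \lor \lnot x5 \lor x1) \land \lnot \lnot x5) \lor x2   — double negation
= ((x4 \lor \lnot x5 \lor x1) \land \lnot \lnot x5) \lor x2   — double negation
= ((x4 \lor \lnot x5 \lor x1) \land x5) \lor x2   — double negation
= (x4 \lor \lnot x5 \lor x1 \lor x2) \land (x5 \lor x2)   — distribute \lor over \land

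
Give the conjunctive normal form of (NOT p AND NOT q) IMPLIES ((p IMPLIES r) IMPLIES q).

p OR q

(NOT p AND NOT q) IMPLIES ((p IMPLIES r) IMPLIES q)
⇔ NOT (NOT p AND NOT q) OR ((p IMPLIES r) IMPLIES q)   [eliminate IMPLIES]
⇔ NOT (NOT p AND NOT q) OR NOT (p IMPLIES r) OR q   [eliminate IMPLIES]
⇔ NOT (NOT p AND NOT q) OR NOT (NOT p OR r) OR q   [eliminate IMPLIES]
⇔ NOT NOT p OR NOT NOT q OR NOT (NOT p OR r) OR q   [De Morgan]
⇔ p OR NOT NOT q OR NOT (NOT p OR r) OR q   [double negation]
⇔ p OR q OR NOT (NOT p OR r) OR q   [double negation]
⇔ p OR q OR (NOT NOT p AND NOT r) OR q   [De Morgan]
⇔ p OR q OR (p AND NOT r) OR q   [double negation]
⇔ (p OR q OR p OR q) AND (p OR q OR NOT r OR q)   [distribute OR over AND]
⇔ p OR q   [simplify]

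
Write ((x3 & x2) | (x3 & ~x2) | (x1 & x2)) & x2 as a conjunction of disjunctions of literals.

((x3 & x2) | (x3 & ~x2) | (x1 & x2)) & x2
⇔ (x3 | x3 | x1) & (x3 | x3 | x2) & (x3 | ~x2 | x1) & (x3 | ~x2 | x2) & (x2 | x3 | x1) & (x2 | x3 | x2) & (x2 | ~x2 | x1) & (x2 | ~x2 | x2) & x2   [distribute | over &]
⇔ (x3 | x1) & x2   [simplify]

(x3 | x1) & x2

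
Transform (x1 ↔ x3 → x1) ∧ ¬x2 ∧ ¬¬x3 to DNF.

¬x1 ∧ x3 ∧ ¬x2 ∨ x1 ∧ ¬x2 ∧ x3

(x1 ↔ x3 → x1) ∧ ¬x2 ∧ ¬¬x3
⇔ (x1 → (x3 → x1)) ∧ ((x3 → x1) → x1) ∧ ¬x2 ∧ ¬¬x3   [eliminate ↔]
⇔ (¬x1 ∨ (x3 → x1)) ∧ ((x3 → x1) → x1) ∧ ¬x2 ∧ ¬¬x3   [eliminate →]
⇔ (¬x1 ∨ ¬x3 ∨ x1) ∧ ((x3 → x1) → x1) ∧ ¬x2 ∧ ¬¬x3   [eliminate →]
⇔ (¬x1 ∨ ¬x3 ∨ x1) ∧ (¬(x3 → x1) ∨ x1) ∧ ¬x2 ∧ ¬¬x3   [eliminate →]
⇔ (¬x1 ∨ ¬x3 ∨ x1) ∧ (¬(¬x3 ∨ x1) ∨ x1) ∧ ¬x2 ∧ ¬¬x3   [eliminate →]
⇔ (¬x1 ∨ ¬x3 ∨ x1) ∧ (¬¬x3 ∧ ¬x1 ∨ x1) ∧ ¬x2 ∧ ¬¬x3   [De Morgan]
⇔ (¬x1 ∨ ¬x3 ∨ x1) ∧ (x3 ∧ ¬x1 ∨ x1) ∧ ¬x2 ∧ ¬¬x3   [double negation]
⇔ (¬x1 ∨ ¬x3 ∨ x1) ∧ (x3 ∧ ¬x1 ∨ x1) ∧ ¬x2 ∧ x3   [double negation]
⇔ ¬x1 ∧ x3 ∧ ¬x1 ∧ ¬x2 ∧ x3 ∨ ¬x1 ∧ x1 ∧ ¬x2 ∧ x3 ∨ ¬x3 ∧ x3 ∧ ¬x1 ∧ ¬x2 ∧ x3 ∨ ¬x3 ∧ x1 ∧ ¬x2 ∧ x3 ∨ x1 ∧ x3 ∧ ¬x1 ∧ ¬x2 ∧ x3 ∨ x1 ∧ x1 ∧ ¬x2 ∧ x3   [distribute ∧ over ∨]
⇔ ¬x1 ∧ x3 ∧ ¬x2 ∨ x1 ∧ ¬x2 ∧ x3   [simplify]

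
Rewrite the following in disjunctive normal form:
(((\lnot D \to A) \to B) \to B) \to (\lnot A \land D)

(\lnot D \land \lnot A \land \lnot B) \lor (\lnot A \land D)

(((\lnot D \to A) \to B) \to B) \to (\lnot A \land D)
⇔ \lnot (((\lnot D \to A) \to B) \to B) \lor (\lnot A \land D)   — eliminate \to
⇔ \lnot (\lnot ((\lnot D \to A) \to B) \lor B) \lor (\lnot A \land D)   — eliminate \to
⇔ \lnot (\lnot (\lnot (\lnot D \to A) \lor B) \lor B) \lor (\lnot A \land D)   — eliminate \to
⇔ \lnot (\lnot (\lnot (\lnot \lnot D \lor A) \lor B) \lor B) \lor (\lnot A \land D)   — eliminate \to
⇔ (\lnot \lnot (\lnot (\lnot \lnot D \lor A) \lor B) \land \lnot B) \lor (\lnot A \land D)   — De Morgan
⇔ ((\lnot (\lnot \lnot D \lor A) \lor B) \land \lnot B) \lor (\lnot A \land D)   — double negation
⇔ (((\lnot \lnot \lnot D \land \lnot A) \lor B) \land \lnot B) \lor (\lnot A \land D)   — De Morgan
⇔ (((\lnot D \land \lnot A) \lor B) \land \lnot B) \lor (\lnot A \land D)   — double negation
⇔ (\lnot D \land \lnot A \land \lnot B) \lor (B \land \lnot B) \lor (\lnot A \land D)   — distribute \land over \lor
⇔ (\lnot D \land \lnot A \land \lnot B) \lor (\lnot A \land D)   — simplify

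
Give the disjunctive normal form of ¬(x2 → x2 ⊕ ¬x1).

¬(x2 → x2 ⊕ ¬x1)
⇔ ¬(¬x2 ∨ (x2 ⊕ ¬x1))   (eliminate →)
⇔ ¬(¬x2 ∨ x2 ∧ ¬¬x1 ∨ ¬x2 ∧ ¬x1)   (expand ⊕)
⇔ ¬¬x2 ∧ ¬(x2 ∧ ¬¬x1) ∧ ¬(¬x2 ∧ ¬x1)   (De Morgan)
⇔ x2 ∧ ¬(x2 ∧ ¬¬x1) ∧ ¬(¬x2 ∧ ¬x1)   (double negation)
⇔ x2 ∧ (¬x2 ∨ ¬¬¬x1) ∧ ¬(¬x2 ∧ ¬x1)   (De Morgan)
⇔ x2 ∧ (¬x2 ∨ ¬x1) ∧ ¬(¬x2 ∧ ¬x1)   (double negation)
⇔ x2 ∧ (¬x2 ∨ ¬x1) ∧ (¬¬x2 ∨ ¬¬x1)   (De Morgan)
⇔ x2 ∧ (¬x2 ∨ ¬x1) ∧ (x2 ∨ ¬¬x1)   (double negation)
⇔ x2 ∧ (¬x2 ∨ ¬x1) ∧ (x2 ∨ x1)   (double negation)
⇔ x2 ∧ ¬x2 ∧ x2 ∨ x2 ∧ ¬x2 ∧ x1 ∨ x2 ∧ ¬x1 ∧ x2 ∨ x2 ∧ ¬x1 ∧ x1   (distribute ∧ over ∨)
⇔ x2 ∧ ¬x1   (simplify)

x2 ∧ ¬x1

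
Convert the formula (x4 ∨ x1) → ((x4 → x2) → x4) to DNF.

(¬x4 ∧ ¬x1) ∨ x4

(x4 ∨ x1) → ((x4 → x2) → x4)
= ¬(x4 ∨ x1) ∨ ((x4 → x2) → x4)   [eliminate →]
= ¬(x4 ∨ x1) ∨ ¬(x4 → x2) ∨ x4   [eliminate →]
= ¬(x4 ∨ x1) ∨ ¬(¬x4 ∨ x2) ∨ x4   [eliminate →]
= (¬x4 ∧ ¬x1) ∨ ¬(¬x4 ∨ x2) ∨ x4   [De Morgan]
= (¬x4 ∧ ¬x1) ∨ (¬¬x4 ∧ ¬x2) ∨ x4   [De Morgan]
= (¬x4 ∧ ¬x1) ∨ (x4 ∧ ¬x2) ∨ x4   [double negation]
= (¬x4 ∧ ¬x1) ∨ x4   [simplify]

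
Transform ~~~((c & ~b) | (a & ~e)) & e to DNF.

(~c & e) | (b & e)

~~~((c & ~b) | (a & ~e)) & e
≡ ~((c & ~b) | (a & ~e)) & e   — double negation
≡ ~(c & ~b) & ~(a & ~e) & e   — De Morgan
≡ (~c | ~~b) & ~(a & ~e) & e   — De Morgan
≡ (~c | b) & ~(a & ~e) & e   — double negation
≡ (~c | b) & (~a | ~~e) & e   — De Morgan
≡ (~c | b) & (~a | e) & e   — double negation
≡ (~c & ~a & e) | (~c & e & e) | (b & ~a & e) | (b & e & e)   — distribute & over |
≡ (~c & e) | (b & e)   — simplify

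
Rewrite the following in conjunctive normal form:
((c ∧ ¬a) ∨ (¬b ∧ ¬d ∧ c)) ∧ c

c ∧ (¬a ∨ ¬b) ∧ (¬a ∨ ¬d)

((c ∧ ¬a) ∨ (¬b ∧ ¬d ∧ c)) ∧ c
= (c ∨ ¬b) ∧ (c ∨ ¬d) ∧ (c ∨ c) ∧ (¬a ∨ ¬b) ∧ (¬a ∨ ¬d) ∧ (¬a ∨ c) ∧ c   [distribute ∨ over ∧]
= c ∧ (¬a ∨ ¬b) ∧ (¬a ∨ ¬d)   [simplify]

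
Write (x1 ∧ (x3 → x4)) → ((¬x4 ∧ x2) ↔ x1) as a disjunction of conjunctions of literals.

(x1 ∧ (x3 → x4)) → ((¬x4 ∧ x2) ↔ x1)
≡ ¬(x1 ∧ (x3 → x4)) ∨ ((¬x4 ∧ x2) ↔ x1)   [eliminate →]
≡ ¬(x1 ∧ (¬x3 ∨ x4)) ∨ ((¬x4 ∧ x2) ↔ x1)   [eliminate →]
≡ ¬(x1 ∧ (¬x3 ∨ x4)) ∨ (((¬x4 ∧ x2) → x1) ∧ (x1 → (¬x4 ∧ x2)))   [eliminate ↔]
≡ ¬(x1 ∧ (¬x3 ∨ x4)) ∨ ((¬(¬x4 ∧ x2) ∨ x1) ∧ (x1 → (¬x4 ∧ x2)))   [eliminate →]
≡ ¬(x1 ∧ (¬x3 ∨ x4)) ∨ ((¬(¬x4 ∧ x2) ∨ x1) ∧ (¬x1 ∨ (¬x4 ∧ x2)))   [eliminate →]
≡ ¬x1 ∨ ¬(¬x3 ∨ x4) ∨ ((¬(¬x4 ∧ x2) ∨ x1) ∧ (¬x1 ∨ (¬x4 ∧ x2)))   [De Morgan]
≡ ¬x1 ∨ (¬¬x3 ∧ ¬x4) ∨ ((¬(¬x4 ∧ x2) ∨ x1) ∧ (¬x1 ∨ (¬x4 ∧ x2)))   [De Morgan]
≡ ¬x1 ∨ (x3 ∧ ¬x4) ∨ ((¬(¬x4 ∧ x2) ∨ x1) ∧ (¬x1 ∨ (¬x4 ∧ x2)))   [double negation]
≡ ¬x1 ∨ (x3 ∧ ¬x4) ∨ ((¬¬x4 ∨ ¬x2 ∨ x1) ∧ (¬x1 ∨ (¬x4 ∧ x2)))   [De Morgan]
≡ ¬x1 ∨ (x3 ∧ ¬x4) ∨ ((x4 ∨ ¬x2 ∨ x1) ∧ (¬x1 ∨ (¬x4 ∧ x2)))   [double negation]
≡ ¬x1 ∨ (x3 ∧ ¬x4) ∨ (x4 ∧ ¬x1) ∨ (x4 ∧ ¬x4 ∧ x2) ∨ (¬x2 ∧ ¬x1) ∨ (¬x2 ∧ ¬x4 ∧ x2) ∨ (x1 ∧ ¬x1) ∨ (x1 ∧ ¬x4 ∧ x2)   [distribute ∧ over ∨]
≡ ¬x1 ∨ (x3 ∧ ¬x4) ∨ (x1 ∧ ¬x4 ∧ x2)   [simplify]

¬x1 ∨ (x3 ∧ ¬x4) ∨ (x1 ∧ ¬x4 ∧ x2)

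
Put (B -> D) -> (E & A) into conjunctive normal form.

(B | E) & (B | A) & (~D | E) & (~D | A)

(B -> D) -> (E & A)
≡ ~(B -> D) | (E & A)   (eliminate ->)
≡ ~(~B | D) | (E & A)   (eliminate ->)
≡ (~~B & ~D) | (E & A)   (De Morgan)
≡ (B & ~D) | (E & A)   (double negation)
≡ (B | E) & (B | A) & (~D | E) & (~D | A)   (distribute | over &)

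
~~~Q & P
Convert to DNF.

~Q & P

~~~Q & P
⇔ ~Q & P   — double negation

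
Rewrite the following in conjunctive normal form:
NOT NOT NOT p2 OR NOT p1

NOT p2 OR NOT p1

NOT NOT NOT p2 OR NOT p1
≡ NOT p2 OR NOT p1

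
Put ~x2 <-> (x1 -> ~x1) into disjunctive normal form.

~x2 <-> (x1 -> ~x1)
⇔ (~x2 -> (x1 -> ~x1)) & ((x1 -> ~x1) -> ~x2)   [eliminate <->]
⇔ (~~x2 | (x1 -> ~x1)) & ((x1 -> ~x1) -> ~x2)   [eliminate ->]
⇔ (~~x2 | ~x1 | ~x1) & ((x1 -> ~x1) -> ~x2)   [eliminate ->]
⇔ (~~x2 | ~x1 | ~x1) & (~(x1 -> ~x1) | ~x2)   [eliminate ->]
⇔ (~~x2 | ~x1 | ~x1) & (~(~x1 | ~x1) | ~x2)   [eliminate ->]
⇔ (x2 | ~x1 | ~x1) & (~(~x1 | ~x1) | ~x2)   [double negation]
⇔ (x2 | ~x1 | ~x1) & ((~~x1 & ~~x1) | ~x2)   [De Morgan]
⇔ (x2 | ~x1 | ~x1) & ((x1 & ~~x1) | ~x2)   [double negation]
⇔ (x2 | ~x1 | ~x1) & ((x1 & x1) | ~x2)   [double negation]
⇔ (x2 & x1 & x1) | (x2 & ~x2) | (~x1 & x1 & x1) | (~x1 & ~x2) | (~x1 & x1 & x1) | (~x1 & ~x2)   [distribute & over |]
⇔ (x2 & x1) | (~x1 & ~x2)   [simplify]

(x2 & x1) | (~x1 & ~x2)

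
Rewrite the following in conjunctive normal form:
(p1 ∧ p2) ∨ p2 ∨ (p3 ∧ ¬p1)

(p1 ∧ p2) ∨ p2 ∨ (p3 ∧ ¬p1)
≡ (p1 ∨ p2 ∨ p3) ∧ (p1 ∨ p2 ∨ ¬p1) ∧ (p2 ∨ p2 ∨ p3) ∧ (p2 ∨ p2 ∨ ¬p1)
≡ (p2 ∨ p3) ∧ (p2 ∨ ¬p1)

(p2 ∨ p3) ∧ (p2 ∨ ¬p1)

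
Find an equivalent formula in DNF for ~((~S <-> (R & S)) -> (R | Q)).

S & ~R & ~Q

~((~S <-> (R & S)) -> (R | Q))
⇔ ~(~(~S <-> (R & S)) | R | Q)   — eliminate ->
⇔ ~(~((~S -> (R & S)) & ((R & S) -> ~S)) | R | Q)   — eliminate <->
⇔ ~(~((~~S | (R & S)) & ((R & S) -> ~S)) | R | Q)   — eliminate ->
⇔ ~(~((~~S | (R & S)) & (~(R & S) | ~S)) | R | Q)   — eliminate ->
⇔ ~~((~~S | (R & S)) & (~(R & S) | ~S)) & ~R & ~Q   — De Morgan
⇔ (~~S | (R & S)) & (~(R & S) | ~S) & ~R & ~Q   — double negation
⇔ (S | (R & S)) & (~(R & S) | ~S) & ~R & ~Q   — double negation
⇔ (S | (R & S)) & (~R | ~S | ~S) & ~R & ~Q   — De Morgan
⇔ (S & ~R & ~R & ~Q) | (S & ~S & ~R & ~Q) | (S & ~S & ~R & ~Q) | (R & S & ~R & ~R & ~Q) | (R & S & ~S & ~R & ~Q) | (R & S & ~S & ~R & ~Q)   — distribute & over |
⇔ S & ~R & ~Q   — simplify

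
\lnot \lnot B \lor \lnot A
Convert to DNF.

\lnot \lnot B \lor \lnot A
≡ B \lor \lnot A   — double negation

B \lor \lnot A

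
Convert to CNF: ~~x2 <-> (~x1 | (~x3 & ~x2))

~~x2 <-> (~x1 | (~x3 & ~x2))
≡ (~~x2 -> (~x1 | (~x3 & ~x2))) & ((~x1 | (~x3 & ~x2)) -> ~~x2)   (eliminate <->)
≡ (~~~x2 | ~x1 | (~x3 & ~x2)) & ((~x1 | (~x3 & ~x2)) -> ~~x2)   (eliminate ->)
≡ (~~~x2 | ~x1 | (~x3 & ~x2)) & (~(~x1 | (~x3 & ~x2)) | ~~x2)   (eliminate ->)
≡ (~x2 | ~x1 | (~x3 & ~x2)) & (~(~x1 | (~x3 & ~x2)) | ~~x2)   (double negation)
≡ (~x2 | ~x1 | (~x3 & ~x2)) & ((~~x1 & ~(~x3 & ~x2)) | ~~x2)   (De Morgan)
≡ (~x2 | ~x1 | (~x3 & ~x2)) & ((x1 & ~(~x3 & ~x2)) | ~~x2)   (double negation)
≡ (~x2 | ~x1 | (~x3 & ~x2)) & ((x1 & (~~x3 | ~~x2)) | ~~x2)   (De Morgan)
≡ (~x2 | ~x1 | (~x3 & ~x2)) & ((x1 & (x3 | ~~x2)) | ~~x2)   (double negation)
≡ (~x2 | ~x1 | (~x3 & ~x2)) & ((x1 & (x3 | x2)) | ~~x2)   (double negation)
≡ (~x2 | ~x1 | (~x3 & ~x2)) & ((x1 & (x3 | x2)) | x2)   (double negation)
≡ (~x2 | ~x1 | ~x3) & (~x2 | ~x1 | ~x2) & (x1 | x2) & (x3 | x2 | x2)   (distribute | over &)
≡ (~x2 | ~x1) & (x1 | x2) & (x3 | x2)   (simplify)

(~x2 | ~x1) & (x1 | x2) & (x3 | x2)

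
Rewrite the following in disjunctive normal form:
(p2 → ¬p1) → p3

p2 ∧ p1 ∨ p3

(p2 → ¬p1) → p3
≡ ¬(p2 → ¬p1) ∨ p3   — eliminate →
≡ ¬(¬p2 ∨ ¬p1) ∨ p3   — eliminate →
≡ ¬¬p2 ∧ ¬¬p1 ∨ p3   — De Morgan
≡ p2 ∧ ¬¬p1 ∨ p3   — double negation
≡ p2 ∧ p1 ∨ p3   — double negation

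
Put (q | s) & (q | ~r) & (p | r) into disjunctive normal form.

(q | s) & (q | ~r) & (p | r)
≡ (q & q & p) | (q & q & r) | (q & ~r & p) | (q & ~r & r) | (s & q & p) | (s & q & r) | (s & ~r & p) | (s & ~r & r)   — distribute & over |
≡ (q & p) | (q & r) | (s & ~r & p)   — simplify

(q & p) | (q & r) | (s & ~r & p)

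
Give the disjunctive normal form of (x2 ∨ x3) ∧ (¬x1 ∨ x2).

(x2 ∨ x3) ∧ (¬x1 ∨ x2)
⇔ (x2 ∧ ¬x1) ∨ (x2 ∧ x2) ∨ (x3 ∧ ¬x1) ∨ (x3 ∧ x2)   [distribute ∧ over ∨]
⇔ x2 ∨ (x3 ∧ ¬x1)   [simplify]

x2 ∨ (x3 ∧ ¬x1)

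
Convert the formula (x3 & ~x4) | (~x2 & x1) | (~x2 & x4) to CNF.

(x3 | ~x2) & (x3 | x1 | x4) & (~x4 | ~x2)

(x3 & ~x4) | (~x2 & x1) | (~x2 & x4)
= (x3 | ~x2 | ~x2) & (x3 | ~x2 | x4) & (x3 | x1 | ~x2) & (x3 | x1 | x4) & (~x4 | ~x2 | ~x2) & (~x4 | ~x2 | x4) & (~x4 | x1 | ~x2) & (~x4 | x1 | x4)   [distribute | over &]
= (x3 | ~x2) & (x3 | x1 | x4) & (~x4 | ~x2)   [simplify]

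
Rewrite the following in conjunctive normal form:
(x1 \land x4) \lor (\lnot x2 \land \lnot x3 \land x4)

(x1 \land x4) \lor (\lnot x2 \land \lnot x3 \land x4)
≡ (x1 \lor \lnot x2) \land (x1 \lor \lnot x3) \land (x1 \lor x4) \land (x4 \lor \lnot x2) \land (x4 \lor \lnot x3) \land (x4 \lor x4)   [distribute \lor over \land]
≡ (x1 \lor \lnot x2) \land (x1 \lor \lnot x3) \land x4   [simplify]

(x1 \lor \lnot x2) \land (x1 \lor \lnot x3) \land x4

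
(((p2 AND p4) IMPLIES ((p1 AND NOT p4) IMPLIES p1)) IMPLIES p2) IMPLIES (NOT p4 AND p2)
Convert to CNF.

NOT p2 OR NOT p4

(((p2 AND p4) IMPLIES ((p1 AND NOT p4) IMPLIES p1)) IMPLIES p2) IMPLIES (NOT p4 AND p2)
= NOT (((p2 AND p4) IMPLIES ((p1 AND NOT p4) IMPLIES p1)) IMPLIES p2) OR (NOT p4 AND p2)
= NOT (NOT ((p2 AND p4) IMPLIES ((p1 AND NOT p4) IMPLIES p1)) OR p2) OR (NOT p4 AND p2)
= NOT (NOT (NOT (p2 AND p4) OR ((p1 AND NOT p4) IMPLIES p1)) OR p2) OR (NOT p4 AND p2)
= NOT (NOT (NOT (p2 AND p4) OR NOT (p1 AND NOT p4) OR p1) OR p2) OR (NOT p4 AND p2)
= (NOT NOT (NOT (p2 AND p4) OR NOT (p1 AND NOT p4) OR p1) AND NOT p2) OR (NOT p4 AND p2)
= ((NOT (p2 AND p4) OR NOT (p1 AND NOT p4) OR p1) AND NOT p2) OR (NOT p4 AND p2)
= ((NOT p2 OR NOT p4 OR NOT (p1 AND NOT p4) OR p1) AND NOT p2) OR (NOT p4 AND p2)
= ((NOT p2 OR NOT p4 OR NOT p1 OR NOT NOT p4 OR p1) AND NOT p2) OR (NOT p4 AND p2)
= ((NOT p2 OR NOT p4 OR NOT p1 OR p4 OR p1) AND NOT p2) OR (NOT p4 AND p2)
= (NOT p2 OR NOT p4 OR NOT p1 OR p4 OR p1 OR NOT p4) AND (NOT p2 OR NOT p4 OR NOT p1 OR p4 OR p1 OR p2) AND (NOT p2 OR NOT p4) AND (NOT p2 OR p2)
= NOT p2 OR NOT p4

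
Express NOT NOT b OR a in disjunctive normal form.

NOT NOT b OR a
⇔ b OR a   — double negation

b OR a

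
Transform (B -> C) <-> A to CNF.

(B -> C) <-> A
⇔ ((B -> C) -> A) & (A -> (B -> C))   [eliminate <->]
⇔ (~(B -> C) | A) & (A -> (B -> C))   [eliminate ->]
⇔ (~(~B | C) | A) & (A -> (B -> C))   [eliminate ->]
⇔ (~(~B | C) | A) & (~A | (B -> C))   [eliminate ->]
⇔ (~(~B | C) | A) & (~A | ~B | C)   [eliminate ->]
⇔ ((~~B & ~C) | A) & (~A | ~B | C)   [De Morgan]
⇔ ((B & ~C) | A) & (~A | ~B | C)   [double negation]
⇔ (B | A) & (~C | A) & (~A | ~B | C)   [distribute | over &]

(B | A) & (~C | A) & (~A | ~B | C)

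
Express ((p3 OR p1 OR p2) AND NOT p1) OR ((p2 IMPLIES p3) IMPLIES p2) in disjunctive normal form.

((p3 OR p1 OR p2) AND NOT p1) OR ((p2 IMPLIES p3) IMPLIES p2)
⇔ ((p3 OR p1 OR p2) AND NOT p1) OR NOT (p2 IMPLIES p3) OR p2   [eliminate IMPLIES]
⇔ ((p3 OR p1 OR p2) AND NOT p1) OR NOT (NOT p2 OR p3) OR p2   [eliminate IMPLIES]
⇔ ((p3 OR p1 OR p2) AND NOT p1) OR (NOT NOT p2 AND NOT p3) OR p2   [De Morgan]
⇔ ((p3 OR p1 OR p2) AND NOT p1) OR (p2 AND NOT p3) OR p2   [double negation]
⇔ (p3 AND NOT p1) OR (p1 AND NOT p1) OR (p2 AND NOT p1) OR (p2 AND NOT p3) OR p2   [distribute AND over OR]
⇔ (p3 AND NOT p1) OR p2   [simplify]

(p3 AND NOT p1) OR p2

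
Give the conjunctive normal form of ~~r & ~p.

~~r & ~p
⇔ r & ~p   (double negation)

r & ~p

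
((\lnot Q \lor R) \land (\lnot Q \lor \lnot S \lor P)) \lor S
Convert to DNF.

\lnot Q \lor (R \land \lnot S) \lor (R \land P) \lor S

((\lnot Q \lor R) \land (\lnot Q \lor \lnot S \lor P)) \lor S
≡ (\lnot Q \land \lnot Q) \lor (\lnot Q \land \lnot S) \lor (\lnot Q \land P) \lor (R \land \lnot Q) \lor (R \land \lnot S) \lor (R \land P) \lor S   [distribute \land over \lor]
≡ \lnot Q \lor (R \land \lnot S) \lor (R \land P) \lor S   [simplify]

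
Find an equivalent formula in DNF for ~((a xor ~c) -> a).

~a & ~c

~((a xor ~c) -> a)
⇔ ~(~(a xor ~c) | a)   [eliminate ->]
⇔ ~(~((a & ~~c) | (~a & ~c)) | a)   [expand xor]
⇔ ~~((a & ~~c) | (~a & ~c)) & ~a   [De Morgan]
⇔ ((a & ~~c) | (~a & ~c)) & ~a   [double negation]
⇔ ((a & c) | (~a & ~c)) & ~a   [double negation]
⇔ (a & c & ~a) | (~a & ~c & ~a)   [distribute & over |]
⇔ ~a & ~c   [simplify]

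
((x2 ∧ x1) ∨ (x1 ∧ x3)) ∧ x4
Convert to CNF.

((x2 ∧ x1) ∨ (x1 ∧ x3)) ∧ x4
≡ (x2 ∨ x1) ∧ (x2 ∨ x3) ∧ (x1 ∨ x1) ∧ (x1 ∨ x3) ∧ x4
≡ (x2 ∨ x3) ∧ x1 ∧ x4

(x2 ∨ x3) ∧ x1 ∧ x4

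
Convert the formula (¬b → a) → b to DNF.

(¬b ∧ ¬a) ∨ b

(¬b → a) → b
⇔ ¬(¬b → a) ∨ b   [eliminate →]
⇔ ¬(¬¬b ∨ a) ∨ b   [eliminate →]
⇔ (¬¬¬b ∧ ¬a) ∨ b   [De Morgan]
⇔ (¬b ∧ ¬a) ∨ b   [double negation]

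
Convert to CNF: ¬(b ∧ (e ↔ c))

¬(b ∧ (e ↔ c))
≡ ¬(b ∧ (e → c) ∧ (c → e))   [eliminate ↔]
≡ ¬(b ∧ (¬e ∨ c) ∧ (c → e))   [eliminate →]
≡ ¬(b ∧ (¬e ∨ c) ∧ (¬c ∨ e))   [eliminate →]
≡ ¬b ∨ ¬(¬e ∨ c) ∨ ¬(¬c ∨ e)   [De Morgan]
≡ ¬b ∨ (¬¬e ∧ ¬c) ∨ ¬(¬c ∨ e)   [De Morgan]
≡ ¬b ∨ (e ∧ ¬c) ∨ ¬(¬c ∨ e)   [double negation]
≡ ¬b ∨ (e ∧ ¬c) ∨ (¬¬c ∧ ¬e)   [De Morgan]
≡ ¬b ∨ (e ∧ ¬c) ∨ (c ∧ ¬e)   [double negation]
≡ (¬b ∨ e ∨ c) ∧ (¬b ∨ e ∨ ¬e) ∧ (¬b ∨ ¬c ∨ c) ∧ (¬b ∨ ¬c ∨ ¬e)   [distribute ∨ over ∧]
≡ (¬b ∨ e ∨ c) ∧ (¬b ∨ ¬c ∨ ¬e)   [simplify]

(¬b ∨ e ∨ c) ∧ (¬b ∨ ¬c ∨ ¬e)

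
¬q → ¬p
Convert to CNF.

¬q → ¬p
⇔ ¬¬q ∨ ¬p   [eliminate →]
⇔ q ∨ ¬p   [double negation]

q ∨ ¬p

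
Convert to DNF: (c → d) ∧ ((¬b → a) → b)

(c → d) ∧ ((¬b → a) → b)
⇔ (¬c ∨ d) ∧ ((¬b → a) → b)   (eliminate →)
⇔ (¬c ∨ d) ∧ (¬(¬b → a) ∨ b)   (eliminate →)
⇔ (¬c ∨ d) ∧ (¬(¬¬b ∨ a) ∨ b)   (eliminate →)
⇔ (¬c ∨ d) ∧ ((¬¬¬b ∧ ¬a) ∨ b)   (De Morgan)
⇔ (¬c ∨ d) ∧ ((¬b ∧ ¬a) ∨ b)   (double negation)
⇔ (¬c ∧ ¬b ∧ ¬a) ∨ (¬c ∧ b) ∨ (d ∧ ¬b ∧ ¬a) ∨ (d ∧ b)   (distribute ∧ over ∨)

(¬c ∧ ¬b ∧ ¬a) ∨ (¬c ∧ b) ∨ (d ∧ ¬b ∧ ¬a) ∨ (d ∧ b)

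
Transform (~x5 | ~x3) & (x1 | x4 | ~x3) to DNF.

(~x5 | ~x3) & (x1 | x4 | ~x3)
≡ (~x5 & x1) | (~x5 & x4) | (~x5 & ~x3) | (~x3 & x1) | (~x3 & x4) | (~x3 & ~x3)   [distribute & over |]
≡ (~x5 & x1) | (~x5 & x4) | ~x3   [simplify]

(~x5 & x1) | (~x5 & x4) | ~x3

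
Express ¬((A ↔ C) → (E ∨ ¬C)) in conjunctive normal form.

¬((A ↔ C) → (E ∨ ¬C))
= ¬(¬(A ↔ C) ∨ E ∨ ¬C)   [eliminate →]
= ¬(¬((A → C) ∧ (C → A)) ∨ E ∨ ¬C)   [eliminate ↔]
= ¬(¬((¬A ∨ C) ∧ (C → A)) ∨ E ∨ ¬C)   [eliminate →]
= ¬(¬((¬A ∨ C) ∧ (¬C ∨ A)) ∨ E ∨ ¬C)   [eliminate →]
= ¬¬((¬A ∨ C) ∧ (¬C ∨ A)) ∧ ¬E ∧ ¬¬C   [De Morgan]
= (¬A ∨ C) ∧ (¬C ∨ A) ∧ ¬E ∧ ¬¬C   [double negation]
= (¬A ∨ C) ∧ (¬C ∨ A) ∧ ¬E ∧ C   [double negation]
= (¬C ∨ A) ∧ ¬E ∧ C   [simplify]

(¬C ∨ A) ∧ ¬E ∧ C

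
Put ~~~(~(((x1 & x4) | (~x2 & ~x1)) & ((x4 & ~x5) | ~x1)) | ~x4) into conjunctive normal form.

~~~(~(((x1 & x4) | (~x2 & ~x1)) & ((x4 & ~x5) | ~x1)) | ~x4)
= ~(~(((x1 & x4) | (~x2 & ~x1)) & ((x4 & ~x5) | ~x1)) | ~x4)   [double negation]
= ~~(((x1 & x4) | (~x2 & ~x1)) & ((x4 & ~x5) | ~x1)) & ~~x4   [De Morgan]
= ((x1 & x4) | (~x2 & ~x1)) & ((x4 & ~x5) | ~x1) & ~~x4   [double negation]
= ((x1 & x4) | (~x2 & ~x1)) & ((x4 & ~x5) | ~x1) & x4   [double negation]
= (x1 | ~x2) & (x1 | ~x1) & (x4 | ~x2) & (x4 | ~x1) & (x4 | ~x1) & (~x5 | ~x1) & x4   [distribute | over &]
= (x1 | ~x2) & (~x5 | ~x1) & x4   [simplify]

(x1 | ~x2) & (~x5 | ~x1) & x4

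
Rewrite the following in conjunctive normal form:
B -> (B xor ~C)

B -> (B xor ~C)
⇔ ~B | (B xor ~C)   [eliminate ->]
⇔ ~B | ((B | ~C) & ~(B & ~C))   [expand xor]
⇔ ~B | ((B | ~C) & (~B | ~~C))   [De Morgan]
⇔ ~B | ((B | ~C) & (~B | C))   [double negation]
⇔ (~B | B | ~C) & (~B | ~B | C)   [distribute | over &]
⇔ ~B | C   [simplify]

~B | C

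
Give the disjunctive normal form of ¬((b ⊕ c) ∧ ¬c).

(¬b ∧ ¬c) ∨ c

¬((b ⊕ c) ∧ ¬c)
= ¬(((b ∧ ¬c) ∨ (¬b ∧ c)) ∧ ¬c)   [expand ⊕]
= ¬((b ∧ ¬c) ∨ (¬b ∧ c)) ∨ ¬¬c   [De Morgan]
= (¬(b ∧ ¬c) ∧ ¬(¬b ∧ c)) ∨ ¬¬c   [De Morgan]
= ((¬b ∨ ¬¬c) ∧ ¬(¬b ∧ c)) ∨ ¬¬c   [De Morgan]
= ((¬b ∨ c) ∧ ¬(¬b ∧ c)) ∨ ¬¬c   [double negation]
= ((¬b ∨ c) ∧ (¬¬b ∨ ¬c)) ∨ ¬¬c   [De Morgan]
= ((¬b ∨ c) ∧ (b ∨ ¬c)) ∨ ¬¬c   [double negation]
= ((¬b ∨ c) ∧ (b ∨ ¬c)) ∨ c   [double negation]
= (¬b ∧ b) ∨ (¬b ∧ ¬c) ∨ (c ∧ b) ∨ (c ∧ ¬c) ∨ c   [distribute ∧ over ∨]
= (¬b ∧ ¬c) ∨ c   [simplify]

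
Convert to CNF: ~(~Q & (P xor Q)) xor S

(Q | ~P | S) & (~Q | ~S) & (P | Q | ~S)

~(~Q & (P xor Q)) xor S
⇔ (~(~Q & (P xor Q)) | S) & ~(~(~Q & (P xor Q)) & S)   (expand xor)
⇔ (~(~Q & (P | Q) & ~(P & Q)) | S) & ~(~(~Q & (P xor Q)) & S)   (expand xor)
⇔ (~(~Q & (P | Q) & ~(P & Q)) | S) & ~(~(~Q & (P | Q) & ~(P & Q)) & S)   (expand xor)
⇔ (~~Q | ~(P | Q) | ~~(P & Q) | S) & ~(~(~Q & (P | Q) & ~(P & Q)) & S)   (De Morgan)
⇔ (Q | ~(P | Q) | ~~(P & Q) | S) & ~(~(~Q & (P | Q) & ~(P & Q)) & S)   (double negation)
⇔ (Q | (~P & ~Q) | ~~(P & Q) | S) & ~(~(~Q & (P | Q) & ~(P & Q)) & S)   (De Morgan)
⇔ (Q | (~P & ~Q) | (P & Q) | S) & ~(~(~Q & (P | Q) & ~(P & Q)) & S)   (double negation)
⇔ (Q | (~P & ~Q) | (P & Q) | S) & (~~(~Q & (P | Q) & ~(P & Q)) | ~S)   (De Morgan)
⇔ (Q | (~P & ~Q) | (P & Q) | S) & ((~Q & (P | Q) & ~(P & Q)) | ~S)   (double negation)
⇔ (Q | (~P & ~Q) | (P & Q) | S) & ((~Q & (P | Q) & (~P | ~Q)) | ~S)   (De Morgan)
⇔ (Q | ~P | P | S) & (Q | ~P | Q | S) & (Q | ~Q | P | S) & (Q | ~Q | Q | S) & (~Q | ~S) & (P | Q | ~S) & (~P | ~Q | ~S)   (distribute | over &)
⇔ (Q | ~P | S) & (~Q | ~S) & (P | Q | ~S)   (simplify)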